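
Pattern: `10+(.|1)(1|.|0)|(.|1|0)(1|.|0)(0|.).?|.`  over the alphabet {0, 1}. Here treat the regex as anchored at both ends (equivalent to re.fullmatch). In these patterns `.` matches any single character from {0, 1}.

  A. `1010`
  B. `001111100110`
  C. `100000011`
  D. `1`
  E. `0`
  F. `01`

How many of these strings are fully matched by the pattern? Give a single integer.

4

A → match
B → no match
C → match
D → match
E → match
F → no match
Total matched: 4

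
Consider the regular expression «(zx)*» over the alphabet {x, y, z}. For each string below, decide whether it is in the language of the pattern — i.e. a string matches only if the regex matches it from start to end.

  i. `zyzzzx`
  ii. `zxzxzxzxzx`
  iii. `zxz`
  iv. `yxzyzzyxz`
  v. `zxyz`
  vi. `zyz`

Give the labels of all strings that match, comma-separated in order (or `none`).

i → no match
ii → match
iii → no match
iv → no match
v → no match
vi → no match

ii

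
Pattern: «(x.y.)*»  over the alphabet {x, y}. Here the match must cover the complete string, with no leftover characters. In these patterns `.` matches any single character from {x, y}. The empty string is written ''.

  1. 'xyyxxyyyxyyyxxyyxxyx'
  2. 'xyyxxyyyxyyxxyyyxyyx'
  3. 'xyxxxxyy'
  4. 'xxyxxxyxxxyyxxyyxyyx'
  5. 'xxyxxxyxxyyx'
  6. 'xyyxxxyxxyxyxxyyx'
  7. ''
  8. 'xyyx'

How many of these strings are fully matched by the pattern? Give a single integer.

6

1 → match
2 → match
3 → no match
4 → match
5 → match
6 → no match
7 → match
8 → match
Total matched: 6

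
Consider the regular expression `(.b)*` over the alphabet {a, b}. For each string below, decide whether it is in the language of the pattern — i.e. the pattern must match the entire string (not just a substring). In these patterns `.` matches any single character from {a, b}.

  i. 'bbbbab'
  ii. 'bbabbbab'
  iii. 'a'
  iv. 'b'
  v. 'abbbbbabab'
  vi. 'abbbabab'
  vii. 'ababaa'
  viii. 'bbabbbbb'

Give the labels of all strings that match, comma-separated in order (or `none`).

i → match
ii → match
iii → no match
iv → no match
v → match
vi → match
vii → no match
viii → match

i, ii, v, vi, viii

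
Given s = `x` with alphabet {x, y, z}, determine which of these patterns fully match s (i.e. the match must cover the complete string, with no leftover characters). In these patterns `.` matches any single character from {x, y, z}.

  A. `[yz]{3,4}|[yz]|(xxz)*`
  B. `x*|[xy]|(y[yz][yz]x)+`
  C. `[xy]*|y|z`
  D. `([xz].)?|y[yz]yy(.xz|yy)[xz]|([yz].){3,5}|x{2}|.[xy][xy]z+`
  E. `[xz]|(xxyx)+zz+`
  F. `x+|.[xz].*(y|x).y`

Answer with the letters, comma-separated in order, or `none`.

A → no match
B → match
C → match
D → no match
E → match
F → match

B, C, E, F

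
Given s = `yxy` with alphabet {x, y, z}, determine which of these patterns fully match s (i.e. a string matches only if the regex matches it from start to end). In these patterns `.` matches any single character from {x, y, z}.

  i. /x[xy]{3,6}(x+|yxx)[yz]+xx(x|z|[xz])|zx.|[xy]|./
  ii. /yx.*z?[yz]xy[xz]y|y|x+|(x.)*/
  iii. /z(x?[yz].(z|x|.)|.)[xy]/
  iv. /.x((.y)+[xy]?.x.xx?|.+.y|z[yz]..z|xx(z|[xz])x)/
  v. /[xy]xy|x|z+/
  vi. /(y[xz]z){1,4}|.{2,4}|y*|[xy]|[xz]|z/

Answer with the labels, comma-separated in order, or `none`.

v, vi

i → no match
ii → no match
iii → no match — must start with `z`
iv → no match
v → match
vi → match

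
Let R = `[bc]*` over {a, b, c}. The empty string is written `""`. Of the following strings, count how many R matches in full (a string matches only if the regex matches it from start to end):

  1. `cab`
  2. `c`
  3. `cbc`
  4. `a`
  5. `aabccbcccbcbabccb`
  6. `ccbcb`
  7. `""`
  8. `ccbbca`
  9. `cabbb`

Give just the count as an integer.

4

1 → no match
2 → match
3 → match
4 → no match
5 → no match
6 → match
7 → match
8 → no match
9 → no match
Total matched: 4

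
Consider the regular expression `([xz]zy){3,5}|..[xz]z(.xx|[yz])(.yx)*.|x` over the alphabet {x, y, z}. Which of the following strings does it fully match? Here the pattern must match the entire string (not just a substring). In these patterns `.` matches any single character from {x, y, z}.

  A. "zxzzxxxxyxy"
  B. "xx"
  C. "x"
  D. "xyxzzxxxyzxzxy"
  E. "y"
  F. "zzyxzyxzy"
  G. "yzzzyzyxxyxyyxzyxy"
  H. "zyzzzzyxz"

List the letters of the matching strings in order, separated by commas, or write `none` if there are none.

A → match
B → no match
C → match
D → no match
E → no match
F → match
G → match
H → match

A, C, F, G, H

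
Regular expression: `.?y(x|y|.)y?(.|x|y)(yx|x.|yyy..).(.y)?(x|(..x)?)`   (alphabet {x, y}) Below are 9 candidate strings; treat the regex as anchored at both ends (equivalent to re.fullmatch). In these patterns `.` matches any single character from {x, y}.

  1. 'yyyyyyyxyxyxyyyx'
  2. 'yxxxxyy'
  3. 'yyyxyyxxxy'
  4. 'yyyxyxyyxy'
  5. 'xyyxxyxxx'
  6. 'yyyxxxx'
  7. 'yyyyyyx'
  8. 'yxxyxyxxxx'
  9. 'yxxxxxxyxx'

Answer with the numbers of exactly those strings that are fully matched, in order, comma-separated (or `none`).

6

1 → no match
2 → no match
3 → no match
4 → no match
5 → no match
6 → match
7 → no match
8 → no match
9 → no match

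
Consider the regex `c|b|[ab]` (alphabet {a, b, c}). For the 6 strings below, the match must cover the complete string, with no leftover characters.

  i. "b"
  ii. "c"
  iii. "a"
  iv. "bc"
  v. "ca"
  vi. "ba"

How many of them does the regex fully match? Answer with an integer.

3

i → match
ii → match
iii → match
iv → no match
v → no match
vi → no match
Total matched: 3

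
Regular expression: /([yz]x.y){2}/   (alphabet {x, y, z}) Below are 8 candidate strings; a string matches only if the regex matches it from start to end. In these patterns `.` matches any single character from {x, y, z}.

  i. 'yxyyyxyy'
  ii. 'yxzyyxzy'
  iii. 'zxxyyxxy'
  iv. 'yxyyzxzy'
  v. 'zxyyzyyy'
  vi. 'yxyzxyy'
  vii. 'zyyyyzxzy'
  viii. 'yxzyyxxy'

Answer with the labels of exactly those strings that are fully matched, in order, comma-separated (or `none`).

i → match
ii → match
iii → match
iv → match
v → no match
vi → no match
vii → no match
viii → match

i, ii, iii, iv, viii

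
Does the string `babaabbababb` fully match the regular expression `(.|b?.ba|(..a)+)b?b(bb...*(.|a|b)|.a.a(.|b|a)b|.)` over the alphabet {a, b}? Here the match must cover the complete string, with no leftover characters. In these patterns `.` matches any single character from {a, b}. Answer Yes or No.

No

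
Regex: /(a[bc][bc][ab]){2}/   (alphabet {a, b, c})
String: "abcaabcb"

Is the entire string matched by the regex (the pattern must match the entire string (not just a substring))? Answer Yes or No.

Yes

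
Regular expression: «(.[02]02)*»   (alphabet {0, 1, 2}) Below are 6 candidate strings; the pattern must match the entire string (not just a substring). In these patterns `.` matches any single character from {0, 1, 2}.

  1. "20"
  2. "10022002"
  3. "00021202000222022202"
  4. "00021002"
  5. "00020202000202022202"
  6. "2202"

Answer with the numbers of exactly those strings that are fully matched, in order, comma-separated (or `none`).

2, 3, 4, 5, 6

1. "20" → no match
2. "10022002" → match
3 → match
4. "00021002" → match
5 → match
6. "2202" → match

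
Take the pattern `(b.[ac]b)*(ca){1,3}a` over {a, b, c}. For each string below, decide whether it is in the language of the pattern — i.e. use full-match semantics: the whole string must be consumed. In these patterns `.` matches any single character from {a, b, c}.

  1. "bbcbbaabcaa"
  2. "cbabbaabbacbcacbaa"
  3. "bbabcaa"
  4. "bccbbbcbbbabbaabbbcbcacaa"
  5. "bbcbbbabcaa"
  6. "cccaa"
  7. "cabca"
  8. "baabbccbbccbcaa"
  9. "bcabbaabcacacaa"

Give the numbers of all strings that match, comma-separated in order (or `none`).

1, 3, 4, 5, 8, 9

1 → match
2 → no match — must end with "caa"
3 → match
4 → match
5 → match
6 → no match
7 → no match — must end with "caa"
8 → match
9 → match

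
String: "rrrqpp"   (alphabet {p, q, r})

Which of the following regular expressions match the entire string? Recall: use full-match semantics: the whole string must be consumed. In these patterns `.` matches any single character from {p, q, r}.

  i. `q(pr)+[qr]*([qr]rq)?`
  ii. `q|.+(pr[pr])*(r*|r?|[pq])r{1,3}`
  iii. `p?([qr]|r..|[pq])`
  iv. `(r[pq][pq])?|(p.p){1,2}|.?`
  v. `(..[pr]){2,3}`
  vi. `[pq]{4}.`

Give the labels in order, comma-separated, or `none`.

v

i → no match — must start with "qpr"
ii → no match
iii → no match
iv → no match
v → match
vi → no match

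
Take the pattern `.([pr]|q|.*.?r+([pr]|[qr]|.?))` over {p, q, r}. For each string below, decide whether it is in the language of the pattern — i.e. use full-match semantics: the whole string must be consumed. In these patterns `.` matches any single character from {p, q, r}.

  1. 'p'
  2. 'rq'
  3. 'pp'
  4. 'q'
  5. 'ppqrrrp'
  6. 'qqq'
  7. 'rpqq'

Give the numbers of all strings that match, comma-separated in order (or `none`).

1 → no match
2 → match
3 → match
4 → no match
5 → match
6 → no match
7 → no match

2, 3, 5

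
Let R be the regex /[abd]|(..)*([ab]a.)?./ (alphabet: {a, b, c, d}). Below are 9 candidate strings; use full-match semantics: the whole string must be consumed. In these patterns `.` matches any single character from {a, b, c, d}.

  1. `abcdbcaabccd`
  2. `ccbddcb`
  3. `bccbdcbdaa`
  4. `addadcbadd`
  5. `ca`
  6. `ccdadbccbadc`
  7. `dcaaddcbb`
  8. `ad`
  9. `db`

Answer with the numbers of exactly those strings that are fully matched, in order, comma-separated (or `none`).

2, 4, 6, 7

1. `abcdbcaabccd` → no match
2. `ccbddcb` → match
3. `bccbdcbdaa` → no match
4. `addadcbadd` → match
5. `ca` → no match
6. `ccdadbccbadc` → match
7. `dcaaddcbb` → match
8. `ad` → no match
9. `db` → no match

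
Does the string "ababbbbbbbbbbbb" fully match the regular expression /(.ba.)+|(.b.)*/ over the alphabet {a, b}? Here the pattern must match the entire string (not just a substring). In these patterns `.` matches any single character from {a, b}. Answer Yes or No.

Yes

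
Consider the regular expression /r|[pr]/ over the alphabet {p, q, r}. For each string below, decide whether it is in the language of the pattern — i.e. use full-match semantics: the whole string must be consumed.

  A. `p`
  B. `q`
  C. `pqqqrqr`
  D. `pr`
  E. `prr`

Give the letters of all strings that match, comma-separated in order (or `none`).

A → match
B → no match
C → no match
D → no match
E → no match

A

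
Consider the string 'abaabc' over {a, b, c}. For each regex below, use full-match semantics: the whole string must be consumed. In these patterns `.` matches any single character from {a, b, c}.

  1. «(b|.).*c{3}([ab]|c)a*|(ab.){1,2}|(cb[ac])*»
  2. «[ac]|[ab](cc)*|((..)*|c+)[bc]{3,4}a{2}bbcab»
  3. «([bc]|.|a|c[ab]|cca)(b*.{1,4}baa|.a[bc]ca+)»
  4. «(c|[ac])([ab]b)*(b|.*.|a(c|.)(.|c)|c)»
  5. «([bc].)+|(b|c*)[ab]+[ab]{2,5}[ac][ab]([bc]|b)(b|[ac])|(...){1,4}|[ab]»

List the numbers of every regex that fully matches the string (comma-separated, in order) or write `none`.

1 → match
2 → no match
3 → no match
4 → match
5 → match

1, 4, 5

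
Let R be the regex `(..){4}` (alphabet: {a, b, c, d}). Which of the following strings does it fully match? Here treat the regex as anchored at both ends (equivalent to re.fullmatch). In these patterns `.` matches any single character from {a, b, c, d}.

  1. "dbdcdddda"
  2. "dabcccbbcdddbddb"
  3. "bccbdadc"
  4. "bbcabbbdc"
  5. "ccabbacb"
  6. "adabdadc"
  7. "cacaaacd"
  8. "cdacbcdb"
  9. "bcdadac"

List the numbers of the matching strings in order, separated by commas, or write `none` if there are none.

3, 5, 6, 7, 8

1 → no match
2 → no match
3 → match
4 → no match
5 → match
6 → match
7 → match
8 → match
9 → no match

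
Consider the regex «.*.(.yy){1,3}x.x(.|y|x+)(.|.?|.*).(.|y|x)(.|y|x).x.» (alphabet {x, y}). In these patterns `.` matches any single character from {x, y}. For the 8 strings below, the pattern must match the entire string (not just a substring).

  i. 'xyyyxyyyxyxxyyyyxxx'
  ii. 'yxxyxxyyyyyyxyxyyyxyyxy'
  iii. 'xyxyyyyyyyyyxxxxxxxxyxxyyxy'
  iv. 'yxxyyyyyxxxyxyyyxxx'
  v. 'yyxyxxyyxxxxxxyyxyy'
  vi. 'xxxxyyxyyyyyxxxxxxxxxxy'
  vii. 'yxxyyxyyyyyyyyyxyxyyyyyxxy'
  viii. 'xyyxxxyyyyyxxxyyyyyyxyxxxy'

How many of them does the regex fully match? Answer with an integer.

7

i → match
ii → match
iii → match
iv → match
v → no match
vi → match
vii → match
viii → match
Total matched: 7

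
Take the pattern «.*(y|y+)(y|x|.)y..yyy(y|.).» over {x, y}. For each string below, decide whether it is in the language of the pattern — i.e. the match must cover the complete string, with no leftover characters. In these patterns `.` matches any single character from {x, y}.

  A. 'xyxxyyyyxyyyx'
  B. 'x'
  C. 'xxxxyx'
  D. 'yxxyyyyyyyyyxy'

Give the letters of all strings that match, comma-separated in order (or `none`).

A → no match
B → no match
C → no match
D → match

D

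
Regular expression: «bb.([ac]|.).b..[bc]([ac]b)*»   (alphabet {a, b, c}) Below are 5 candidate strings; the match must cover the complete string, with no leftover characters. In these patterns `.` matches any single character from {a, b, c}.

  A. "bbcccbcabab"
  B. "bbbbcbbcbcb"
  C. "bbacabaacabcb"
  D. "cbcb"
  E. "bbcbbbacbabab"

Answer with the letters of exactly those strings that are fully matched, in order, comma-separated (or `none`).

A → match
B → match
C → match
D → no match — must start with "bb"
E → match

A, B, C, E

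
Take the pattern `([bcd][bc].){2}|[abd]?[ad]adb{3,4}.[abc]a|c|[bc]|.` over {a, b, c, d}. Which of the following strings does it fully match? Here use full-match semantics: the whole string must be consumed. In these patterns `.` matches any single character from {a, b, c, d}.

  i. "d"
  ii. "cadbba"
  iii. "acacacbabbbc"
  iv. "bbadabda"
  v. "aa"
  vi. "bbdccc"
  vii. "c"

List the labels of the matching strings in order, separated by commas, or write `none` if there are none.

i, vi, vii

i. "d" → match
ii. "cadbba" → no match
iii. "acacacbabbbc" → no match
iv. "bbadabda" → no match
v. "aa" → no match
vi. "bbdccc" → match
vii. "c" → match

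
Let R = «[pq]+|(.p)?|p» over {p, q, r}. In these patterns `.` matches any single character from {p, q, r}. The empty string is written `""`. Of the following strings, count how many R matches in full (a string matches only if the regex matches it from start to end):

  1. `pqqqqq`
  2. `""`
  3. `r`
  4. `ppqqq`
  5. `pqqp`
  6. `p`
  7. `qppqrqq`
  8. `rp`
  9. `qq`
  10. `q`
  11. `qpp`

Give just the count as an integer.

1. `pqqqqq` → match
2. `""` → match
3. `r` → no match
4. `ppqqq` → match
5. `pqqp` → match
6. `p` → match
7. `qppqrqq` → no match
8. `rp` → match
9. `qq` → match
10. `q` → match
11. `qpp` → match
Total matched: 9

9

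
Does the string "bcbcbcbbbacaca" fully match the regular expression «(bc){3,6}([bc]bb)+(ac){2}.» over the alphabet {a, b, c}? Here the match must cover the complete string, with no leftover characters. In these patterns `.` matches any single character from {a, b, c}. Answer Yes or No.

Yes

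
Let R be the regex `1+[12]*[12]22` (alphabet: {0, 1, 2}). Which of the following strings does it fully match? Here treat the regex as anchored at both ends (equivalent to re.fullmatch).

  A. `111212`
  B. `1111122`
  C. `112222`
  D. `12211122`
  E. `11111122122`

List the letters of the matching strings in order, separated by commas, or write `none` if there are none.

B, C, D, E

A. `111212` → no match — must end with `22`
B. `1111122` → match
C. `112222` → match
D. `12211122` → match
E. `11111122122` → match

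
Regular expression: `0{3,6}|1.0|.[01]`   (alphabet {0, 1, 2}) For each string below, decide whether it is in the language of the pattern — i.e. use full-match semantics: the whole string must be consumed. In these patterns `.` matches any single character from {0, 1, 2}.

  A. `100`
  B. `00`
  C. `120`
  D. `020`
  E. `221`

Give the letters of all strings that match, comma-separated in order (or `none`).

A → match
B → match
C → match
D → no match
E → no match

A, B, C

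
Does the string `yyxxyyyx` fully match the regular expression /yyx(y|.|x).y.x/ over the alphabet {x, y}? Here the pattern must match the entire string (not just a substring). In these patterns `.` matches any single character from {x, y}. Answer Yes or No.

Yes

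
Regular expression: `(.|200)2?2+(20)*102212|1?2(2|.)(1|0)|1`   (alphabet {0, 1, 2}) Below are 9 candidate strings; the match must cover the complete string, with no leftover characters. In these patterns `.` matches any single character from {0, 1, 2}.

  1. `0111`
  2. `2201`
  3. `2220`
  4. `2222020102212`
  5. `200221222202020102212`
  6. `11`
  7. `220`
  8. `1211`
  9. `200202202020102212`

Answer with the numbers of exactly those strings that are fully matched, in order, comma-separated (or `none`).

4, 7, 8

1 → no match
2 → no match
3 → no match
4 → match
5 → no match
6 → no match
7 → match
8 → match
9 → no match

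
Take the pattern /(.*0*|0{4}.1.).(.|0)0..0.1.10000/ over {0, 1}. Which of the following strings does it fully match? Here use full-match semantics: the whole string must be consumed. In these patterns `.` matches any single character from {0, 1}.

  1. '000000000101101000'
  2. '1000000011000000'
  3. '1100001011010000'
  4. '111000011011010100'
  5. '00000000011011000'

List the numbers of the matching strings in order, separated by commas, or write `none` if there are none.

3

1 → no match — must end with '10000'
2 → no match — must end with '10000'
3 → match
4 → no match — must end with '10000'
5 → no match — must end with '10000'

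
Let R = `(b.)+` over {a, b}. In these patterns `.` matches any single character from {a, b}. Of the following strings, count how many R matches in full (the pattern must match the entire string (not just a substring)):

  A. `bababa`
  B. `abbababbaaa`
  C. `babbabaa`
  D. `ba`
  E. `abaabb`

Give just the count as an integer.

A. `bababa` → match
B. `abbababbaaa` → no match — must start with `b`
C. `babbabaa` → no match
D. `ba` → match
E. `abaabb` → no match — must start with `b`
Total matched: 2

2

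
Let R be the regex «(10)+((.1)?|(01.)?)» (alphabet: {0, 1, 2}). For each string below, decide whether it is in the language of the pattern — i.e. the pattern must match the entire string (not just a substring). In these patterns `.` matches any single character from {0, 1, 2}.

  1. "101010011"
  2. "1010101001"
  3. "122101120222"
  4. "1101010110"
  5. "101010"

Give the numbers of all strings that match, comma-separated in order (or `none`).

1, 2, 5

1 → match
2 → match
3 → no match — must start with "10"
4 → no match — must start with "10"
5 → match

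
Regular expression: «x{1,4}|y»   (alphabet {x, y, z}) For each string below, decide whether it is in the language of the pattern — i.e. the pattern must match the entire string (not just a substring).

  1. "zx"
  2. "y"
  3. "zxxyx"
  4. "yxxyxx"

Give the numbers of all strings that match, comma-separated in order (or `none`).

1 → no match
2 → match
3 → no match
4 → no match

2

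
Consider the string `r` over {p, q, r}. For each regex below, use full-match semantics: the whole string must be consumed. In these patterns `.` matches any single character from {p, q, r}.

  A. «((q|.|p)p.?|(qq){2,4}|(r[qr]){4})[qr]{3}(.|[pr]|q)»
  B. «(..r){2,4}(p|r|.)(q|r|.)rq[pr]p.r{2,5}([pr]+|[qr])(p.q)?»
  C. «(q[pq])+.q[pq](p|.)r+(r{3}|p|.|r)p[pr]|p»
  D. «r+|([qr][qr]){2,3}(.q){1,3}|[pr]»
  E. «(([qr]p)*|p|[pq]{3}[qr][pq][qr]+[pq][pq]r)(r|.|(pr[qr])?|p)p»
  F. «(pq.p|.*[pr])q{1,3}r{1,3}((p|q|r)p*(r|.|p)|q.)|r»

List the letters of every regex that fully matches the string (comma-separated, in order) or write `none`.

D, F

A → no match
B → no match
C → no match
D → match
E → no match — must end with `p`
F → match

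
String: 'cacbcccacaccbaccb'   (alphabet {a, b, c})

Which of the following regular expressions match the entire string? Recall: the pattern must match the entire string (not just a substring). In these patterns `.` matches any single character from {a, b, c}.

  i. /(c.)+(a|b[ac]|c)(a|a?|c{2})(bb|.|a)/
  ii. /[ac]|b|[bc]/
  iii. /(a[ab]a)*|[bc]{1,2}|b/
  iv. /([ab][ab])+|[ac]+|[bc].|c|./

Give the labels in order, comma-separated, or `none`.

i

i → match
ii → no match
iii → no match
iv → no match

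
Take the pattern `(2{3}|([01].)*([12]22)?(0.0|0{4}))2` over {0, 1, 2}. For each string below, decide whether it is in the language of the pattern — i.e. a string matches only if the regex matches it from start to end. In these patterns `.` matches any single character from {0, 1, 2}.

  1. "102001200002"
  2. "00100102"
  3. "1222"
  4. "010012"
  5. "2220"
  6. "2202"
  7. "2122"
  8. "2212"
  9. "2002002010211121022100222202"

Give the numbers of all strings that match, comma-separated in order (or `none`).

1 → no match
2 → match
3 → no match
4 → no match
5 → no match — must end with "2"
6 → no match
7 → no match
8 → no match
9 → no match

2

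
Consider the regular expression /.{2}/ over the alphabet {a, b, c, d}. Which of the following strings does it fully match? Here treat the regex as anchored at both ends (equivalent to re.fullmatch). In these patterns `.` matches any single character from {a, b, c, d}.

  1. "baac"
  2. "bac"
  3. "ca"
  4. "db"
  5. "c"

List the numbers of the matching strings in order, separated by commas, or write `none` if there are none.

1. "baac" → no match
2. "bac" → no match
3. "ca" → match
4. "db" → match
5. "c" → no match

3, 4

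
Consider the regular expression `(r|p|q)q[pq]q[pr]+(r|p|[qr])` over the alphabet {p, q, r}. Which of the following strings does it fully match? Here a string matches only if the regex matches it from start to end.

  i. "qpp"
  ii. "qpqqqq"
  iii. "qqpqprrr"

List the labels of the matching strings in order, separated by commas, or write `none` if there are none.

iii

i → no match
ii → no match
iii → match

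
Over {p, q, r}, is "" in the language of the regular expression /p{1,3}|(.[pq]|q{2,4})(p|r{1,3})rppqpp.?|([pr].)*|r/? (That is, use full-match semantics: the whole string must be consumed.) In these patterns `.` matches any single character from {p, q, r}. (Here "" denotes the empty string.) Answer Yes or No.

Yes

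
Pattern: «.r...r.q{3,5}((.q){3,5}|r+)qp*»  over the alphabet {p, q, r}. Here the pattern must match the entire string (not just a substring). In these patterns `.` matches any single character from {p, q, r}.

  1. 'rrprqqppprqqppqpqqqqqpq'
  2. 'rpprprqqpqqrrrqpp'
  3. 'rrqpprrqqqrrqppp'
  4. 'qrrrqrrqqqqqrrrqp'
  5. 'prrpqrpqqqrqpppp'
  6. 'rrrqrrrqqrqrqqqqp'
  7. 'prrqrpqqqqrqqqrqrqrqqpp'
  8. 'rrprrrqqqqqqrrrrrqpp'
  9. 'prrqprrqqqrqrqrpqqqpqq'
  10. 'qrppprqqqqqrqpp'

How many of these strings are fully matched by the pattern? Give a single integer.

5

1 → no match
2 → no match
3 → match
4 → match
5 → match
6 → no match
7 → no match
8 → match
9 → no match
10 → match
Total matched: 5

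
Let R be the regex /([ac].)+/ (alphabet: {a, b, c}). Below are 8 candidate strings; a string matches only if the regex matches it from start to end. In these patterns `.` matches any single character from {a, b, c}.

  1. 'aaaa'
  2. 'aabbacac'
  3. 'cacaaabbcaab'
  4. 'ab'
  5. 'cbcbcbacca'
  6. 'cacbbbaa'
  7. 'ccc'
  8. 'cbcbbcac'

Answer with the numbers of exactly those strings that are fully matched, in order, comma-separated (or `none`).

1, 4, 5

1. 'aaaa' → match
2. 'aabbacac' → no match
3. 'cacaaabbcaab' → no match
4. 'ab' → match
5. 'cbcbcbacca' → match
6. 'cacbbbaa' → no match
7. 'ccc' → no match
8. 'cbcbbcac' → no match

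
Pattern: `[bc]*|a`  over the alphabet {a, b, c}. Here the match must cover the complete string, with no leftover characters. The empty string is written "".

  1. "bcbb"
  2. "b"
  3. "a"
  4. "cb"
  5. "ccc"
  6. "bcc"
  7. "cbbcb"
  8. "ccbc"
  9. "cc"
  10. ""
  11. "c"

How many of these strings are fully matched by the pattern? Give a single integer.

11

1 → match
2 → match
3 → match
4 → match
5 → match
6 → match
7 → match
8 → match
9 → match
10 → match
11 → match
Total matched: 11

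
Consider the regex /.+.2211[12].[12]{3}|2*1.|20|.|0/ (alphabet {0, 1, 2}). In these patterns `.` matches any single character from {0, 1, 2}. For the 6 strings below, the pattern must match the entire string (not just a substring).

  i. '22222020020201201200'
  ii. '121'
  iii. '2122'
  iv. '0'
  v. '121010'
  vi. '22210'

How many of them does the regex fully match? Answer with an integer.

2

i → no match
ii → no match
iii → no match
iv → match
v → no match
vi → match
Total matched: 2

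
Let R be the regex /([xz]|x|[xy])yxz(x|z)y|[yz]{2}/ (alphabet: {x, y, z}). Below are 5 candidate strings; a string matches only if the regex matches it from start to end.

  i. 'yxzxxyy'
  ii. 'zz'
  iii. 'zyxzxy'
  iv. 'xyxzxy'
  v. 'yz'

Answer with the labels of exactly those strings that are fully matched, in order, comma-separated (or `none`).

ii, iii, iv, v

i → no match
ii → match
iii → match
iv → match
v → match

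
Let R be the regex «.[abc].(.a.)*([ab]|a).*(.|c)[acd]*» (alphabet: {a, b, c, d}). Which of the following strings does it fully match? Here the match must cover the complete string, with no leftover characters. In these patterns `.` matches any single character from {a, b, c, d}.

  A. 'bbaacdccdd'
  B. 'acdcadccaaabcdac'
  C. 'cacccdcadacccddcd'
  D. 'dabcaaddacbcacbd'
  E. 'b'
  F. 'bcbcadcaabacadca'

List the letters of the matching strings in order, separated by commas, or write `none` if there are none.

A. 'bbaacdccdd' → match
B → no match
C → no match
D → no match
E. 'b' → no match
F → match

A, F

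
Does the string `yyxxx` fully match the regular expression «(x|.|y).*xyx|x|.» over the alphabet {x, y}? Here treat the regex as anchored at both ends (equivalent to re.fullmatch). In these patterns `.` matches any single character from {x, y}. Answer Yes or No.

No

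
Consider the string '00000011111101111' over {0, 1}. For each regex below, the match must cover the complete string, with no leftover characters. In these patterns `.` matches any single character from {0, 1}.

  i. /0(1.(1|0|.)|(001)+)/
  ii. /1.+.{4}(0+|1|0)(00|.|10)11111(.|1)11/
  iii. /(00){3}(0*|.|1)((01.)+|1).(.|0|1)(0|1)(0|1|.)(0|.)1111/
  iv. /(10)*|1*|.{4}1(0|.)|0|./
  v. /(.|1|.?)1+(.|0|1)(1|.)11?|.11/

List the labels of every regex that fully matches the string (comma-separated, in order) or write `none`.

i → no match
ii → no match — must start with '1'
iii → match
iv → no match
v → no match

iii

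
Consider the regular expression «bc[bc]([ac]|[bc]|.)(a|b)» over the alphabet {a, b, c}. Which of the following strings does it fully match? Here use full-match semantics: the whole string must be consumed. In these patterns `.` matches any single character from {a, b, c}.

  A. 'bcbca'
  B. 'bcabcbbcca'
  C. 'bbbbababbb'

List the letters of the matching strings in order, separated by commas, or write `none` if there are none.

A → match
B → no match
C → no match — must start with 'bc'

A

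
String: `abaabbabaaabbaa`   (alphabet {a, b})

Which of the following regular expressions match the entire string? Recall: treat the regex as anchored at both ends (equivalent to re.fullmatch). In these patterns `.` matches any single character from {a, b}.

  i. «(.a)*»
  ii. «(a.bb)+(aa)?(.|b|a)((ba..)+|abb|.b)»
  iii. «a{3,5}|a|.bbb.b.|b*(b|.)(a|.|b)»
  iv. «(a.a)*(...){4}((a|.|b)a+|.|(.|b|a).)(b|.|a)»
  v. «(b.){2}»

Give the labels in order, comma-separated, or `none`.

iv

i → no match
ii → no match
iii → no match
iv → match
v → no match — must start with `b`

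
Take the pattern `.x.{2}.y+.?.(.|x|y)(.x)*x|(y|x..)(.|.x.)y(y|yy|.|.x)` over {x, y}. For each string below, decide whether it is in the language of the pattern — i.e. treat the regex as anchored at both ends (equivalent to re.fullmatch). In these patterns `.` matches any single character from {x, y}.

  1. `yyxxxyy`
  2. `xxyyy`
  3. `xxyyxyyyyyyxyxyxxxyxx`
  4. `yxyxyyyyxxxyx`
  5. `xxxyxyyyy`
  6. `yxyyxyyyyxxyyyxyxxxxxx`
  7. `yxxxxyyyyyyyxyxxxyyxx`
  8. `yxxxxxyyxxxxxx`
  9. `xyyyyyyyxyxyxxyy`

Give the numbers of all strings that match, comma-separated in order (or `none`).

3, 5

1 → no match
2 → no match
3 → match
4 → no match
5 → match
6 → no match
7 → no match
8 → no match
9 → no match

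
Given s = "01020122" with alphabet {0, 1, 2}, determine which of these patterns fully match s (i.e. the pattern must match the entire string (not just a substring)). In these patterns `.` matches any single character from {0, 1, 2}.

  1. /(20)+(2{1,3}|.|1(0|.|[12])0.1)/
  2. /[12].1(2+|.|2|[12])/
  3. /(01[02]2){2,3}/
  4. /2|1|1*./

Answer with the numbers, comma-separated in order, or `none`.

3

1 → no match — must start with "20"
2 → no match
3 → match
4 → no match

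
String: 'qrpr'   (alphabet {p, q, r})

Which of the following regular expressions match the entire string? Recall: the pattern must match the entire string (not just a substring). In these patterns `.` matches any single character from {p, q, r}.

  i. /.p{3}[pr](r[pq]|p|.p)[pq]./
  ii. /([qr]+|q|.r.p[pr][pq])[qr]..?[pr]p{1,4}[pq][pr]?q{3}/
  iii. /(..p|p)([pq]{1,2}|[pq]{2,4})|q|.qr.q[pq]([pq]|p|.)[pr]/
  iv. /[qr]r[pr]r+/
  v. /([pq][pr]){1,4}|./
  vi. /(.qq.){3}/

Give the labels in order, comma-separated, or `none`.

iv, v

i → no match
ii → no match — must end with 'q'
iii → no match
iv → match
v → match
vi → no match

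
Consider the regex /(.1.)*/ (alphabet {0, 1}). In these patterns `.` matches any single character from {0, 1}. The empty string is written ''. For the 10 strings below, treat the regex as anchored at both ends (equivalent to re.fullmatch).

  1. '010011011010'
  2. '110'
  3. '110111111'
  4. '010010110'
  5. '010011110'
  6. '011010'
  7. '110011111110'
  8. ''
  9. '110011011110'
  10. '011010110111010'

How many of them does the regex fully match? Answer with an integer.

1 → match
2 → match
3 → match
4 → match
5 → match
6 → match
7 → match
8 → match
9 → match
10 → match
Total matched: 10

10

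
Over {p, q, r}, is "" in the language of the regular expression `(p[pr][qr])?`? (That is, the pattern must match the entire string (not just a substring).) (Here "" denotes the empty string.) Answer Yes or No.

Yes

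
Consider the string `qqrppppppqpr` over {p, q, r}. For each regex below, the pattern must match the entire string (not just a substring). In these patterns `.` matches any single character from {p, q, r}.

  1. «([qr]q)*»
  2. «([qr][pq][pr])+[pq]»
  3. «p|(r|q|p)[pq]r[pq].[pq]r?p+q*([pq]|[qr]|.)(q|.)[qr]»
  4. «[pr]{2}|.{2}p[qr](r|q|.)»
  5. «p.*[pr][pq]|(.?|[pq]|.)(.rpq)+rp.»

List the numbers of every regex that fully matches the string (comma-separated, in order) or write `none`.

1 → no match
2 → no match
3 → match
4 → no match
5 → no match

3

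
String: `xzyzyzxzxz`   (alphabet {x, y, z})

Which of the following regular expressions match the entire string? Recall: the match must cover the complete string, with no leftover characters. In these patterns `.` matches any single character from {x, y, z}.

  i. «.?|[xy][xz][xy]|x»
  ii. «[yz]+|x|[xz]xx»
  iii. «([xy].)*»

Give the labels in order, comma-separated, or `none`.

iii

i → no match
ii → no match
iii → match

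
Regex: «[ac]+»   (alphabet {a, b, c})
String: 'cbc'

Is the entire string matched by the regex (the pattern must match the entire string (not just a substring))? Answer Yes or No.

No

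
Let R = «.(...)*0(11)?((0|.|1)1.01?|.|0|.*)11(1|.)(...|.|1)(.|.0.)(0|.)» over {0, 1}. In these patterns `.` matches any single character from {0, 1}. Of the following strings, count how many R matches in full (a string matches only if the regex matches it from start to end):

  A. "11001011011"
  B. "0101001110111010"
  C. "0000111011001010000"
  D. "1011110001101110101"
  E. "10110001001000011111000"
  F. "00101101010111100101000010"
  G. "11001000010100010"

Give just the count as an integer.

3

A → no match
B → match
C → no match
D → match
E → match
F → no match
G → no match
Total matched: 3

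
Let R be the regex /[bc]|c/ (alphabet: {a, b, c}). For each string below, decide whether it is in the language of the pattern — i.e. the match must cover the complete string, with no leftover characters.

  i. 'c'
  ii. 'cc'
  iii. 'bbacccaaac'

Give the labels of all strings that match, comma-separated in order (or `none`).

i

i → match
ii → no match
iii → no match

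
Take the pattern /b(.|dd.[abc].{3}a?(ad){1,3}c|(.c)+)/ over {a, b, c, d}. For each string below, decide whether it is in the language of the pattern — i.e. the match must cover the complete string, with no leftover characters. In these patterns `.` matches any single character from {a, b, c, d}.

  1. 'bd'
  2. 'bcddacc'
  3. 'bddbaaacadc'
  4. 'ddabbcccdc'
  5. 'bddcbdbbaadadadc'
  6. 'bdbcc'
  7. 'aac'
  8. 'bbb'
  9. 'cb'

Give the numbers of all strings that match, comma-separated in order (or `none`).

1, 3, 5

1 → match
2 → no match
3 → match
4 → no match — must start with 'b'
5 → match
6 → no match
7 → no match — must start with 'b'
8 → no match
9 → no match — must start with 'b'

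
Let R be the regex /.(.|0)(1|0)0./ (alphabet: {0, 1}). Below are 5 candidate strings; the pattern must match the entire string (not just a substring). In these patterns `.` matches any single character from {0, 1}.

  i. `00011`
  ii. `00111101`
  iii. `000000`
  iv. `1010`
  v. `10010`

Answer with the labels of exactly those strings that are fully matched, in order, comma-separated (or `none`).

none

i → no match
ii → no match
iii → no match
iv → no match
v → no match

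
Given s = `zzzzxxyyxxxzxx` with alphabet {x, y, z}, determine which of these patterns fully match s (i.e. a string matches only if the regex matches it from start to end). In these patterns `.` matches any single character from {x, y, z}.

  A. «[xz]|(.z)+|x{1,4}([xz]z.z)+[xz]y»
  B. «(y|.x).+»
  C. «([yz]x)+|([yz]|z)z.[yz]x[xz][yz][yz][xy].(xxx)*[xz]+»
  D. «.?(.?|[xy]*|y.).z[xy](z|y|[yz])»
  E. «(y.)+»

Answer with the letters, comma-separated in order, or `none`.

A → no match
B → no match
C → match
D → no match
E → no match — must start with `y`

C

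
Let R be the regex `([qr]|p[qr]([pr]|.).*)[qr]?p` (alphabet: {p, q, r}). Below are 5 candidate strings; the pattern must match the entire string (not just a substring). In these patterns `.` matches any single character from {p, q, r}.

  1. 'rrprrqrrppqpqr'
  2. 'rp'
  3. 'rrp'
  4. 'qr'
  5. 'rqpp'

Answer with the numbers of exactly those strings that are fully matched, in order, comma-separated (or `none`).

1 → no match — must end with 'p'
2 → match
3 → match
4 → no match — must end with 'p'
5 → no match

2, 3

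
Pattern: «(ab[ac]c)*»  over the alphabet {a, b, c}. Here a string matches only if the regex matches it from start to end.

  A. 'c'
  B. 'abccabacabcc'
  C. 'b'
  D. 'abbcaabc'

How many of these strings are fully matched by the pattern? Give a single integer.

1

A → no match
B → match
C → no match
D → no match
Total matched: 1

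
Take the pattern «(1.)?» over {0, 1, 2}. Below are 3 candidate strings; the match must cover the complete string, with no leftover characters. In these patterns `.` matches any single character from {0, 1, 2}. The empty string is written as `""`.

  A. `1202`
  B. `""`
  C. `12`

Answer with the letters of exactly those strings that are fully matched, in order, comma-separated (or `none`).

A → no match
B → match
C → match

B, C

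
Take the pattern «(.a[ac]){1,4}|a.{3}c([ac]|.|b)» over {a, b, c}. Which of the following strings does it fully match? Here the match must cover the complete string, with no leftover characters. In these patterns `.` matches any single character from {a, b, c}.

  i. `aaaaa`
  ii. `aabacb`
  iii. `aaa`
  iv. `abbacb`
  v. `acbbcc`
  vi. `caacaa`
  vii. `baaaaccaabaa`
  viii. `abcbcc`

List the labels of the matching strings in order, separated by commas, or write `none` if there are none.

ii, iii, iv, v, vi, vii, viii

i → no match
ii → match
iii → match
iv → match
v → match
vi → match
vii → match
viii → match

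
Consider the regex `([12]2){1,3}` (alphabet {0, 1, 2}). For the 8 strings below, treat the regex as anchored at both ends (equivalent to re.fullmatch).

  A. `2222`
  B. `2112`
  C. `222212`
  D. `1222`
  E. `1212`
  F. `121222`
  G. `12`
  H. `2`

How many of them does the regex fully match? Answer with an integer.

6

A → match
B → no match
C → match
D → match
E → match
F → match
G → match
H → no match
Total matched: 6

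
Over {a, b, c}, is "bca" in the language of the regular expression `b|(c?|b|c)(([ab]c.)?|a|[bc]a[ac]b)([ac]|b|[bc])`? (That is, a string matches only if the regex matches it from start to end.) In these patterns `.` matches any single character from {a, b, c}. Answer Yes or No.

No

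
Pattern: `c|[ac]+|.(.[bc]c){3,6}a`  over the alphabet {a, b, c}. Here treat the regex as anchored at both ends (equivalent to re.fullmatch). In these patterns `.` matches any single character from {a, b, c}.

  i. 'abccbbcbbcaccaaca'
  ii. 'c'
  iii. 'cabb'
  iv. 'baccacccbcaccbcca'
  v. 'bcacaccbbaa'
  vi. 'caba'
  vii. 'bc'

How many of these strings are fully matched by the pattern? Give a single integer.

i → no match
ii. 'c' → match
iii. 'cabb' → no match
iv → match
v. 'bcacaccbbaa' → no match
vi. 'caba' → no match
vii. 'bc' → no match
Total matched: 2

2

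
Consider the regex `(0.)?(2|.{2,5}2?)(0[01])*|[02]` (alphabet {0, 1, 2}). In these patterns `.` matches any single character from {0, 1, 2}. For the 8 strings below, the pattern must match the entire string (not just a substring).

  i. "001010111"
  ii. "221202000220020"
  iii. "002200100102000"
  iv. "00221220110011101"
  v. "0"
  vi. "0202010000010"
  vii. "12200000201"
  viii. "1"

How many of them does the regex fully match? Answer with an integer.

1

i → no match
ii → no match
iii → no match
iv → no match
v → match
vi → no match
vii → no match
viii → no match
Total matched: 1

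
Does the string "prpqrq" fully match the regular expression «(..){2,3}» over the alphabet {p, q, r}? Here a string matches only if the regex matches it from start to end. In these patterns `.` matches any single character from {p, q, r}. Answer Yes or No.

Yes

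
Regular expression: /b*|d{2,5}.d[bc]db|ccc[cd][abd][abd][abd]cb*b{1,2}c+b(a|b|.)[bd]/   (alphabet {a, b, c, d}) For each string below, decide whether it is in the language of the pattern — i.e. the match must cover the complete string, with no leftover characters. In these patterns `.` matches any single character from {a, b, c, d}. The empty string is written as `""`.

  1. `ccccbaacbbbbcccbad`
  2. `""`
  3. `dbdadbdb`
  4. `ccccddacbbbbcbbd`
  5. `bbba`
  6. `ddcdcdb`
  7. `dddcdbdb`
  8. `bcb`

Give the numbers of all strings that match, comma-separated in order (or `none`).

1, 2, 4, 6, 7

1 → match
2. `""` → match
3. `dbdadbdb` → no match
4 → match
5. `bbba` → no match
6. `ddcdcdb` → match
7. `dddcdbdb` → match
8. `bcb` → no match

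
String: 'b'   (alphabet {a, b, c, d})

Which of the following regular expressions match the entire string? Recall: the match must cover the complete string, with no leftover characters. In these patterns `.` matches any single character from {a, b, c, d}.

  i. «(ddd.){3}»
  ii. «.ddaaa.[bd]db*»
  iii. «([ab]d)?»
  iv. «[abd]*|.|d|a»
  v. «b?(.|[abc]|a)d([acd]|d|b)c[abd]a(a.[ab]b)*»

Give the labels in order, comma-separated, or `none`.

iv

i → no match — must start with 'ddd'
ii → no match
iii → no match
iv → match
v → no match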